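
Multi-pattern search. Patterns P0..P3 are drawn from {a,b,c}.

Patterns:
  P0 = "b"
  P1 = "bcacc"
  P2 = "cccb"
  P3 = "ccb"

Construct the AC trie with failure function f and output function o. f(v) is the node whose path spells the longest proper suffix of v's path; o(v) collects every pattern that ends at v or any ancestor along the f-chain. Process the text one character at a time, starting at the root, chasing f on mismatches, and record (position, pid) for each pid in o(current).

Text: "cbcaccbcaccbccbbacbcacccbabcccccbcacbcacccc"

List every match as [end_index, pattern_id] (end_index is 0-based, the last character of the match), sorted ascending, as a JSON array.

Build:
Trie nodes:
  n0 'ε': b→1 c→6
  n1 'b': c→2  ←P0
  n2 'bc': a→3
  n3 'bca': c→4
  n4 'bcac': c→5
  n5 'bcacc': ·  ←P1
  n6 'c': c→7
  n7 'cc': b→10 c→8
  n8 'ccc': b→9
  n9 'cccb': ·  ←P2
  n10 'ccb': ·  ←P3

Failure links (BFS by depth):
  fail(1) 'b': from fail(0)=0 chase 'b': 0 ⇒ 0;  out={0}∪out(0)={0}
  fail(6) 'c': from fail(0)=0 chase 'c': 0 ⇒ 0;  out=∅∪out(0)=∅
  fail(2) 'bc': from fail(1)=0 chase 'c': 0 ⇒ 6;  out=∅∪out(6)=∅
  fail(7) 'cc': from fail(6)=0 chase 'c': 0 ⇒ 6;  out=∅∪out(6)=∅
  fail(3) 'bca': from fail(2)=6 chase 'a': 6→0 ⇒ 0;  out=∅∪out(0)=∅
  fail(8) 'ccc': from fail(7)=6 chase 'c': 6 ⇒ 7;  out=∅∪out(7)=∅
  fail(10) 'ccb': from fail(7)=6 chase 'b': 6→0 ⇒ 1;  out={3}∪out(1)={0,3}
  fail(4) 'bcac': from fail(3)=0 chase 'c': 0 ⇒ 6;  out=∅∪out(6)=∅
  fail(9) 'cccb': from fail(8)=7 chase 'b': 7 ⇒ 10;  out={2}∪out(10)={0,2,3}
  fail(5) 'bcacc': from fail(4)=6 chase 'c': 6 ⇒ 7;  out={1}∪out(7)={1}

Scan:
[0] read 'c'  n0⇒n6
[1] read 'b'  n6⇒n1 (fail-walked)  → match P0@[1:1]
[2] read 'c'  n1⇒n2
[3] read 'a'  n2⇒n3
[4] read 'c'  n3⇒n4
[5] read 'c'  n4⇒n5  → match P1@[1:5]
[6] read 'b'  n5⇒n10 (fail-walked)  → match P0@[6:6],P3@[4:6]
[7] read 'c'  n10⇒n2 (fail-walked)
[8] read 'a'  n2⇒n3
[9] read 'c'  n3⇒n4
[10] read 'c'  n4⇒n5  → match P1@[6:10]
[11] read 'b'  n5⇒n10 (fail-walked)  → match P0@[11:11],P3@[9:11]
[12] read 'c'  n10⇒n2 (fail-walked)
[13] read 'c'  n2⇒n7 (fail-walked)
[14] read 'b'  n7⇒n10  → match P0@[14:14],P3@[12:14]
[15] read 'b'  n10⇒n1 (fail-walked)  → match P0@[15:15]
[16] read 'a'  n1⇒n0 (fail-walked)
[17] read 'c'  n0⇒n6
[18] read 'b'  n6⇒n1 (fail-walked)  → match P0@[18:18]
[19] read 'c'  n1⇒n2
[20] read 'a'  n2⇒n3
[21] read 'c'  n3⇒n4
[22] read 'c'  n4⇒n5  → match P1@[18:22]
[23] read 'c'  n5⇒n8 (fail-walked)
[24] read 'b'  n8⇒n9  → match P0@[24:24],P2@[21:24],P3@[22:24]
[25] read 'a'  n9⇒n0 (fail-walked)
[26] read 'b'  n0⇒n1  → match P0@[26:26]
[27] read 'c'  n1⇒n2
[28] read 'c'  n2⇒n7 (fail-walked)
[29] read 'c'  n7⇒n8
[30] read 'c'  n8⇒n8 (fail-walked)
[31] read 'c'  n8⇒n8 (fail-walked)
[32] read 'b'  n8⇒n9  → match P0@[32:32],P2@[29:32],P3@[30:32]
[33] read 'c'  n9⇒n2 (fail-walked)
[34] read 'a'  n2⇒n3
[35] read 'c'  n3⇒n4
[36] read 'b'  n4⇒n1 (fail-walked)  → match P0@[36:36]
[37] read 'c'  n1⇒n2
[38] read 'a'  n2⇒n3
[39] read 'c'  n3⇒n4
[40] read 'c'  n4⇒n5  → match P1@[36:40]
[41] read 'c'  n5⇒n8 (fail-walked)
[42] read 'c'  n8⇒n8 (fail-walked)

Result: [[1,0],[5,1],[6,0],[6,3],[10,1],[11,0],[11,3],[14,0],[14,3],[15,0],[18,0],[22,1],[24,0],[24,2],[24,3],[26,0],[32,0],[32,2],[32,3],[36,0],[40,1]]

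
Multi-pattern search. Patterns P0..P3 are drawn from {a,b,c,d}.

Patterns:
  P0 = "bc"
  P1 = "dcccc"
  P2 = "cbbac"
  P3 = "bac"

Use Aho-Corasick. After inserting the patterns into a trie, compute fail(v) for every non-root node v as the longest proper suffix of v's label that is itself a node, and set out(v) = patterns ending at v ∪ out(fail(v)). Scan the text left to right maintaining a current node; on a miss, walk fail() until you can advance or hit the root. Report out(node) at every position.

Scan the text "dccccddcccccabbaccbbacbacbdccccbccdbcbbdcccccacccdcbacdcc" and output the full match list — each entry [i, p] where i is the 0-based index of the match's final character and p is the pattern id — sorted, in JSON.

Build:
Trie (insert patterns):
  n0 'ε': b→1 c→8 d→3
  n1 'b': a→13 c→2
  n2 'bc': ·  [P0 ends]
  n3 'd': c→4
  n4 'dc': c→5
  n5 'dcc': c→6
  n6 'dccc': c→7
  n7 'dcccc': ·  [P1 ends]
  n8 'c': b→9
  n9 'cb': b→10
  n10 'cbb': a→11
  n11 'cbba': c→12
  n12 'cbbac': ·  [P2 ends]
  n13 'ba': c→14
  n14 'bac': ·  [P3 ends]

Failure links (BFS by depth):
  n1('b'): parent n0 fail=0; on 'b' 0 → fail=0;  out ∅∪∅=∅
  n3('d'): parent n0 fail=0; on 'd' 0 → fail=0;  out ∅∪∅=∅
  n8('c'): parent n0 fail=0; on 'c' 0 → fail=0;  out ∅∪∅=∅
  n2('bc'): parent n1 fail=0; on 'c' 0 → fail=8;  out {0}∪∅={0}
  n4('dc'): parent n3 fail=0; on 'c' 0 → fail=8;  out ∅∪∅=∅
  n9('cb'): parent n8 fail=0; on 'b' 0 → fail=1;  out ∅∪∅=∅
  n13('ba'): parent n1 fail=0; on 'a' 0 → fail=0;  out ∅∪∅=∅
  n5('dcc'): parent n4 fail=8; on 'c' 8→0 → fail=8;  out ∅∪∅=∅
  n10('cbb'): parent n9 fail=1; on 'b' 1→0 → fail=1;  out ∅∪∅=∅
  n14('bac'): parent n13 fail=0; on 'c' 0 → fail=8;  out {3}∪∅={3}
  n6('dccc'): parent n5 fail=8; on 'c' 8→0 → fail=8;  out ∅∪∅=∅
  n11('cbba'): parent n10 fail=1; on 'a' 1 → fail=13;  out ∅∪∅=∅
  n7('dcccc'): parent n6 fail=8; on 'c' 8→0 → fail=8;  out {1}∪∅={1}
  n12('cbbac'): parent n11 fail=13; on 'c' 13 → fail=14;  out {2}∪{3}={2,3}

Text stream:
[0] read 'd'  n0⇒n3
[1] read 'c'  n3⇒n4
[2] read 'c'  n4⇒n5
[3] read 'c'  n5⇒n6
[4] read 'c'  n6⇒n7  ** P1@[0:4]
[5] read 'd'  n7⇒n3 ·f
[6] read 'd'  n3⇒n3 ·f
[7] read 'c'  n3⇒n4
[8] read 'c'  n4⇒n5
[9] read 'c'  n5⇒n6
[10] read 'c'  n6⇒n7  ** P1@[6:10]
[11] read 'c'  n7⇒n8 ·f
[12] read 'a'  n8⇒n0 ·f
[13] read 'b'  n0⇒n1
[14] read 'b'  n1⇒n1 ·f
[15] read 'a'  n1⇒n13
[16] read 'c'  n13⇒n14  ** P3@[14:16]
[17] read 'c'  n14⇒n8 ·f
[18] read 'b'  n8⇒n9
[19] read 'b'  n9⇒n10
[20] read 'a'  n10⇒n11
[21] read 'c'  n11⇒n12  ** P2@[17:21],P3@[19:21]
[22] read 'b'  n12⇒n9 ·f
[23] read 'a'  n9⇒n13 ·f
[24] read 'c'  n13⇒n14  ** P3@[22:24]
[25] read 'b'  n14⇒n9 ·f
[26] read 'd'  n9⇒n3 ·f
[27] read 'c'  n3⇒n4
[28] read 'c'  n4⇒n5
[29] read 'c'  n5⇒n6
[30] read 'c'  n6⇒n7  ** P1@[26:30]
[31] read 'b'  n7⇒n9 ·f
[32] read 'c'  n9⇒n2 ·f  ** P0@[31:32]
[33] read 'c'  n2⇒n8 ·f
[34] read 'd'  n8⇒n3 ·f
[35] read 'b'  n3⇒n1 ·f
[36] read 'c'  n1⇒n2  ** P0@[35:36]
[37] read 'b'  n2⇒n9 ·f
[38] read 'b'  n9⇒n10
[39] read 'd'  n10⇒n3 ·f
[40] read 'c'  n3⇒n4
[41] read 'c'  n4⇒n5
[42] read 'c'  n5⇒n6
[43] read 'c'  n6⇒n7  ** P1@[39:43]
[44] read 'c'  n7⇒n8 ·f
[45] read 'a'  n8⇒n0 ·f
[46] read 'c'  n0⇒n8
[47] read 'c'  n8⇒n8 ·f
[48] read 'c'  n8⇒n8 ·f
[49] read 'd'  n8⇒n3 ·f
[50] read 'c'  n3⇒n4
[51] read 'b'  n4⇒n9 ·f
[52] read 'a'  n9⇒n13 ·f
[53] read 'c'  n13⇒n14  ** P3@[51:53]
[54] read 'd'  n14⇒n3 ·f
[55] read 'c'  n3⇒n4
[56] read 'c'  n4⇒n5

Matches: [[4,1],[10,1],[16,3],[21,2],[21,3],[24,3],[30,1],[32,0],[36,0],[43,1],[53,3]]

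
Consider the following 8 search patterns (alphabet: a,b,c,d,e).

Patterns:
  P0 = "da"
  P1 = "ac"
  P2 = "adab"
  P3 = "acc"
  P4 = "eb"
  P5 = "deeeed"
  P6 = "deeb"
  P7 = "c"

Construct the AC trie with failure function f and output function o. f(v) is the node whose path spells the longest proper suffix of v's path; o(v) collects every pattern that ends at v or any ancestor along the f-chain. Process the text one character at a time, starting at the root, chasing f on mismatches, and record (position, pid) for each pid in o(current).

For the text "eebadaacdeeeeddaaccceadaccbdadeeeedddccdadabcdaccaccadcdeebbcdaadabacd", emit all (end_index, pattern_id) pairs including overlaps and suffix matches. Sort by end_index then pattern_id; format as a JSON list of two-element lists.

Build:
Trie nodes:
  0='ε' goto a→3 c→17 d→1 e→9
  1='d' goto a→2 e→11
  2='da' goto ·  [P0 ends]
  3='a' goto c→4 d→5
  4='ac' goto c→8  [P1 ends]
  5='ad' goto a→6
  6='ada' goto b→7
  7='adab' goto ·  [P2 ends]
  8='acc' goto ·  [P3 ends]
  9='e' goto b→10
  10='eb' goto ·  [P4 ends]
  11='de' goto e→12
  12='dee' goto b→16 e→13
  13='deee' goto e→14
  14='deeee' goto d→15
  15='deeeed' goto ·  [P5 ends]
  16='deeb' goto ·  [P6 ends]
  17='c' goto ·  [P7 ends]

BFS fail/out derivation:
  n1('d'): parent n0 fail=0; on 'd' 0 → fail=0;  out ∅∪∅=∅
  n3('a'): parent n0 fail=0; on 'a' 0 → fail=0;  out ∅∪∅=∅
  n9('e'): parent n0 fail=0; on 'e' 0 → fail=0;  out ∅∪∅=∅
  n17('c'): parent n0 fail=0; on 'c' 0 → fail=0;  out {7}∪∅={7}
  n2('da'): parent n1 fail=0; on 'a' 0 → fail=3;  out {0}∪∅={0}
  n4('ac'): parent n3 fail=0; on 'c' 0 → fail=17;  out {1}∪{7}={1,7}
  n5('ad'): parent n3 fail=0; on 'd' 0 → fail=1;  out ∅∪∅=∅
  n10('eb'): parent n9 fail=0; on 'b' 0 → fail=0;  out {4}∪∅={4}
  n11('de'): parent n1 fail=0; on 'e' 0 → fail=9;  out ∅∪∅=∅
  n6('ada'): parent n5 fail=1; on 'a' 1 → fail=2;  out ∅∪{0}={0}
  n8('acc'): parent n4 fail=17; on 'c' 17→0 → fail=17;  out {3}∪{7}={3,7}
  n12('dee'): parent n11 fail=9; on 'e' 9→0 → fail=9;  out ∅∪∅=∅
  n7('adab'): parent n6 fail=2; on 'b' 2→3→0 → fail=0;  out {2}∪∅={2}
  n13('deee'): parent n12 fail=9; on 'e' 9→0 → fail=9;  out ∅∪∅=∅
  n16('deeb'): parent n12 fail=9; on 'b' 9 → fail=10;  out {6}∪{4}={4,6}
  n14('deeee'): parent n13 fail=9; on 'e' 9→0 → fail=9;  out ∅∪∅=∅
  n15('deeeed'): parent n14 fail=9; on 'd' 9→0 → fail=1;  out {5}∪∅={5}

Scan:
i=0 'e': node 0→9
i=1 'e': node 9→9 ·f
i=2 'b': node 9→10  → match P4@[1:2]
i=3 'a': node 10→3 ·f
i=4 'd': node 3→5
i=5 'a': node 5→6  → match P0@[4:5]
i=6 'a': node 6→3 ·f
i=7 'c': node 3→4  → match P1@[6:7],P7@[7:7]
i=8 'd': node 4→1 ·f
i=9 'e': node 1→11
i=10 'e': node 11→12
i=11 'e': node 12→13
i=12 'e': node 13→14
i=13 'd': node 14→15  → match P5@[8:13]
i=14 'd': node 15→1 ·f
i=15 'a': node 1→2  → match P0@[14:15]
i=16 'a': node 2→3 ·f
i=17 'c': node 3→4  → match P1@[16:17],P7@[17:17]
i=18 'c': node 4→8  → match P3@[16:18],P7@[18:18]
i=19 'c': node 8→17 ·f  → match P7@[19:19]
i=20 'e': node 17→9 ·f
i=21 'a': node 9→3 ·f
i=22 'd': node 3→5
i=23 'a': node 5→6  → match P0@[22:23]
i=24 'c': node 6→4 ·f  → match P1@[23:24],P7@[24:24]
i=25 'c': node 4→8  → match P3@[23:25],P7@[25:25]
i=26 'b': node 8→0 ·f
i=27 'd': node 0→1
i=28 'a': node 1→2  → match P0@[27:28]
i=29 'd': node 2→5 ·f
i=30 'e': node 5→11 ·f
i=31 'e': node 11→12
i=32 'e': node 12→13
i=33 'e': node 13→14
i=34 'd': node 14→15  → match P5@[29:34]
i=35 'd': node 15→1 ·f
i=36 'd': node 1→1 ·f
i=37 'c': node 1→17 ·f  → match P7@[37:37]
i=38 'c': node 17→17 ·f  → match P7@[38:38]
i=39 'd': node 17→1 ·f
i=40 'a': node 1→2  → match P0@[39:40]
i=41 'd': node 2→5 ·f
i=42 'a': node 5→6  → match P0@[41:42]
i=43 'b': node 6→7  → match P2@[40:43]
i=44 'c': node 7→17 ·f  → match P7@[44:44]
i=45 'd': node 17→1 ·f
i=46 'a': node 1→2  → match P0@[45:46]
i=47 'c': node 2→4 ·f  → match P1@[46:47],P7@[47:47]
i=48 'c': node 4→8  → match P3@[46:48],P7@[48:48]
i=49 'a': node 8→3 ·f
i=50 'c': node 3→4  → match P1@[49:50],P7@[50:50]
i=51 'c': node 4→8  → match P3@[49:51],P7@[51:51]
i=52 'a': node 8→3 ·f
i=53 'd': node 3→5
i=54 'c': node 5→17 ·f  → match P7@[54:54]
i=55 'd': node 17→1 ·f
i=56 'e': node 1→11
i=57 'e': node 11→12
i=58 'b': node 12→16  → match P4@[57:58],P6@[55:58]
i=59 'b': node 16→0 ·f
i=60 'c': node 0→17  → match P7@[60:60]
i=61 'd': node 17→1 ·f
i=62 'a': node 1→2  → match P0@[61:62]
i=63 'a': node 2→3 ·f
i=64 'd': node 3→5
i=65 'a': node 5→6  → match P0@[64:65]
i=66 'b': node 6→7  → match P2@[63:66]
i=67 'a': node 7→3 ·f
i=68 'c': node 3→4  → match P1@[67:68],P7@[68:68]
i=69 'd': node 4→1 ·f

All matches (sorted): [[2,4],[5,0],[7,1],[7,7],[13,5],[15,0],[17,1],[17,7],[18,3],[18,7],[19,7],[23,0],[24,1],[24,7],[25,3],[25,7],[28,0],[34,5],[37,7],[38,7],[40,0],[42,0],[43,2],[44,7],[46,0],[47,1],[47,7],[48,3],[48,7],[50,1],[50,7],[51,3],[51,7],[54,7],[58,4],[58,6],[60,7],[62,0],[65,0],[66,2],[68,1],[68,7]]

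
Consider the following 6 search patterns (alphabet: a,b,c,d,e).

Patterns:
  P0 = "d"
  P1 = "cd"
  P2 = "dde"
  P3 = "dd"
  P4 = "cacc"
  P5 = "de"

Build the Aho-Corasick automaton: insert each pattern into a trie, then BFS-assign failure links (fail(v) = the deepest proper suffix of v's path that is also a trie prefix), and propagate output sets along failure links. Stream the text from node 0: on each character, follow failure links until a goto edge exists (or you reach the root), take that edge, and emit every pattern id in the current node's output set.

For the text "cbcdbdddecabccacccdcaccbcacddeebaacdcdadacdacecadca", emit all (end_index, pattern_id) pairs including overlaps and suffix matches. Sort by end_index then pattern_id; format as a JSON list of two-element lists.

Build automaton:
Trie (insert patterns):
  n0 'ε': c→2 d→1
  n1 'd': d→4 e→9  [P0 ends]
  n2 'c': a→6 d→3
  n3 'cd': ·  [P1 ends]
  n4 'dd': e→5  [P3 ends]
  n5 'dde': ·  [P2 ends]
  n6 'ca': c→7
  n7 'cac': c→8
  n8 'cacc': ·  [P4 ends]
  n9 'de': ·  [P5 ends]

BFS fail/out derivation:
  fail(1) 'd': from fail(0)=0 chase 'd': 0 ⇒ 0;  out={0}∪out(0)={0}
  fail(2) 'c': from fail(0)=0 chase 'c': 0 ⇒ 0;  out=∅∪out(0)=∅
  fail(3) 'cd': from fail(2)=0 chase 'd': 0 ⇒ 1;  out={1}∪out(1)={0,1}
  fail(4) 'dd': from fail(1)=0 chase 'd': 0 ⇒ 1;  out={3}∪out(1)={0,3}
  fail(6) 'ca': from fail(2)=0 chase 'a': 0 ⇒ 0;  out=∅∪out(0)=∅
  fail(9) 'de': from fail(1)=0 chase 'e': 0 ⇒ 0;  out={5}∪out(0)={5}
  fail(5) 'dde': from fail(4)=1 chase 'e': 1 ⇒ 9;  out={2}∪out(9)={2,5}
  fail(7) 'cac': from fail(6)=0 chase 'c': 0 ⇒ 2;  out=∅∪out(2)=∅
  fail(8) 'cacc': from fail(7)=2 chase 'c': 2→0 ⇒ 2;  out={4}∪out(2)={4}

Text stream:
pos 0 'c': at 2
pos 1 'b': at 0 ·f
pos 2 'c': at 2
pos 3 'd': at 3  emit P0@[3:3],P1@[2:3]
pos 4 'b': at 0 ·f
pos 5 'd': at 1  emit P0@[5:5]
pos 6 'd': at 4  emit P0@[6:6],P3@[5:6]
pos 7 'd': at 4 ·f  emit P0@[7:7],P3@[6:7]
pos 8 'e': at 5  emit P2@[6:8],P5@[7:8]
pos 9 'c': at 2 ·f
pos 10 'a': at 6
pos 11 'b': at 0 ·f
pos 12 'c': at 2
pos 13 'c': at 2 ·f
pos 14 'a': at 6
pos 15 'c': at 7
pos 16 'c': at 8  emit P4@[13:16]
pos 17 'c': at 2 ·f
pos 18 'd': at 3  emit P0@[18:18],P1@[17:18]
pos 19 'c': at 2 ·f
pos 20 'a': at 6
pos 21 'c': at 7
pos 22 'c': at 8  emit P4@[19:22]
pos 23 'b': at 0 ·f
pos 24 'c': at 2
pos 25 'a': at 6
pos 26 'c': at 7
pos 27 'd': at 3 ·f  emit P0@[27:27],P1@[26:27]
pos 28 'd': at 4 ·f  emit P0@[28:28],P3@[27:28]
pos 29 'e': at 5  emit P2@[27:29],P5@[28:29]
pos 30 'e': at 0 ·f
pos 31 'b': at 0
pos 32 'a': at 0
pos 33 'a': at 0
pos 34 'c': at 2
pos 35 'd': at 3  emit P0@[35:35],P1@[34:35]
pos 36 'c': at 2 ·f
pos 37 'd': at 3  emit P0@[37:37],P1@[36:37]
pos 38 'a': at 0 ·f
pos 39 'd': at 1  emit P0@[39:39]
pos 40 'a': at 0 ·f
pos 41 'c': at 2
pos 42 'd': at 3  emit P0@[42:42],P1@[41:42]
pos 43 'a': at 0 ·f
pos 44 'c': at 2
pos 45 'e': at 0 ·f
pos 46 'c': at 2
pos 47 'a': at 6
pos 48 'd': at 1 ·f  emit P0@[48:48]
pos 49 'c': at 2 ·f
pos 50 'a': at 6

All matches (sorted): [[3,0],[3,1],[5,0],[6,0],[6,3],[7,0],[7,3],[8,2],[8,5],[16,4],[18,0],[18,1],[22,4],[27,0],[27,1],[28,0],[28,3],[29,2],[29,5],[35,0],[35,1],[37,0],[37,1],[39,0],[42,0],[42,1],[48,0]]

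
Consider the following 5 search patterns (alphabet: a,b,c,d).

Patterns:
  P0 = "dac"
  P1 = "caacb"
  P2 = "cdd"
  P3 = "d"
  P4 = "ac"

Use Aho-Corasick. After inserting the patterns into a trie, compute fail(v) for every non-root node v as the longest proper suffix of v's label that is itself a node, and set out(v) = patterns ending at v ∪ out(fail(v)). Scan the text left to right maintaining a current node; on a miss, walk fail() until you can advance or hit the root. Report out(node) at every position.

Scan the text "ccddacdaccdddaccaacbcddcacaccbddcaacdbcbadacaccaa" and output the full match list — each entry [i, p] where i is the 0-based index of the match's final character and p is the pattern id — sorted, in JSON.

Construct AC machine:
Trie nodes:
  0='ε' goto a→11 c→4 d→1
  1='d' goto a→2  ←P3
  2='da' goto c→3
  3='dac' goto ·  ←P0
  4='c' goto a→5 d→9
  5='ca' goto a→6
  6='caa' goto c→7
  7='caac' goto b→8
  8='caacb' goto ·  ←P1
  9='cd' goto d→10
  10='cdd' goto ·  ←P2
  11='a' goto c→12
  12='ac' goto ·  ←P4

Failure links (BFS by depth):
  n1('d'): parent n0 fail=0; on 'd' 0 → fail=0;  out {3}∪∅={3}
  n4('c'): parent n0 fail=0; on 'c' 0 → fail=0;  out ∅∪∅=∅
  n11('a'): parent n0 fail=0; on 'a' 0 → fail=0;  out ∅∪∅=∅
  n2('da'): parent n1 fail=0; on 'a' 0 → fail=11;  out ∅∪∅=∅
  n5('ca'): parent n4 fail=0; on 'a' 0 → fail=11;  out ∅∪∅=∅
  n9('cd'): parent n4 fail=0; on 'd' 0 → fail=1;  out ∅∪{3}={3}
  n12('ac'): parent n11 fail=0; on 'c' 0 → fail=4;  out {4}∪∅={4}
  n3('dac'): parent n2 fail=11; on 'c' 11 → fail=12;  out {0}∪{4}={0,4}
  n6('caa'): parent n5 fail=11; on 'a' 11→0 → fail=11;  out ∅∪∅=∅
  n10('cdd'): parent n9 fail=1; on 'd' 1→0 → fail=1;  out {2}∪{3}={2,3}
  n7('caac'): parent n6 fail=11; on 'c' 11 → fail=12;  out ∅∪{4}={4}
  n8('caacb'): parent n7 fail=12; on 'b' 12→4→0 → fail=0;  out {1}∪∅={1}

Run:
i=0 'c': node 0→4
i=1 'c': node 4→4 ·f
i=2 'd': node 4→9  emit P3@[2:2]
i=3 'd': node 9→10  emit P2@[1:3],P3@[3:3]
i=4 'a': node 10→2 ·f
i=5 'c': node 2→3  emit P0@[3:5],P4@[4:5]
i=6 'd': node 3→9 ·f  emit P3@[6:6]
i=7 'a': node 9→2 ·f
i=8 'c': node 2→3  emit P0@[6:8],P4@[7:8]
i=9 'c': node 3→4 ·f
i=10 'd': node 4→9  emit P3@[10:10]
i=11 'd': node 9→10  emit P2@[9:11],P3@[11:11]
i=12 'd': node 10→1 ·f  emit P3@[12:12]
i=13 'a': node 1→2
i=14 'c': node 2→3  emit P0@[12:14],P4@[13:14]
i=15 'c': node 3→4 ·f
i=16 'a': node 4→5
i=17 'a': node 5→6
i=18 'c': node 6→7  emit P4@[17:18]
i=19 'b': node 7→8  emit P1@[15:19]
i=20 'c': node 8→4 ·f
i=21 'd': node 4→9  emit P3@[21:21]
i=22 'd': node 9→10  emit P2@[20:22],P3@[22:22]
i=23 'c': node 10→4 ·f
i=24 'a': node 4→5
i=25 'c': node 5→12 ·f  emit P4@[24:25]
i=26 'a': node 12→5 ·f
i=27 'c': node 5→12 ·f  emit P4@[26:27]
i=28 'c': node 12→4 ·f
i=29 'b': node 4→0 ·f
i=30 'd': node 0→1  emit P3@[30:30]
i=31 'd': node 1→1 ·f  emit P3@[31:31]
i=32 'c': node 1→4 ·f
i=33 'a': node 4→5
i=34 'a': node 5→6
i=35 'c': node 6→7  emit P4@[34:35]
i=36 'd': node 7→9 ·f  emit P3@[36:36]
i=37 'b': node 9→0 ·f
i=38 'c': node 0→4
i=39 'b': node 4→0 ·f
i=40 'a': node 0→11
i=41 'd': node 11→1 ·f  emit P3@[41:41]
i=42 'a': node 1→2
i=43 'c': node 2→3  emit P0@[41:43],P4@[42:43]
i=44 'a': node 3→5 ·f
i=45 'c': node 5→12 ·f  emit P4@[44:45]
i=46 'c': node 12→4 ·f
i=47 'a': node 4→5
i=48 'a': node 5→6

All matches (sorted): [[2,3],[3,2],[3,3],[5,0],[5,4],[6,3],[8,0],[8,4],[10,3],[11,2],[11,3],[12,3],[14,0],[14,4],[18,4],[19,1],[21,3],[22,2],[22,3],[25,4],[27,4],[30,3],[31,3],[35,4],[36,3],[41,3],[43,0],[43,4],[45,4]]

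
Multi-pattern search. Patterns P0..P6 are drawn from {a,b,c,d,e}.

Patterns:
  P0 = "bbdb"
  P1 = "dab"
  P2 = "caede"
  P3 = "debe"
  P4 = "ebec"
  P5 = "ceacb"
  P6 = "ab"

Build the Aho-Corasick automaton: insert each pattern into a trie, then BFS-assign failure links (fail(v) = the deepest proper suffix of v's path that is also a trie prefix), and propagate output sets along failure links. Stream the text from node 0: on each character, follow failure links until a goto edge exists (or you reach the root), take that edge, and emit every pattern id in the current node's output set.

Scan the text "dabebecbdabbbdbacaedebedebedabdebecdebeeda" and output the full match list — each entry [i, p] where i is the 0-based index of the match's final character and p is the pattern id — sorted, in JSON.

Build:
Trie (insert patterns):
  0='ε' goto a→24 b→1 c→8 d→5 e→16
  1='b' goto b→2
  2='bb' goto d→3
  3='bbd' goto b→4
  4='bbdb' goto ·  ←P0
  5='d' goto a→6 e→13
  6='da' goto b→7
  7='dab' goto ·  ←P1
  8='c' goto a→9 e→20
  9='ca' goto e→10
  10='cae' goto d→11
  11='caed' goto e→12
  12='caede' goto ·  ←P2
  13='de' goto b→14
  14='deb' goto e→15
  15='debe' goto ·  ←P3
  16='e' goto b→17
  17='eb' goto e→18
  18='ebe' goto c→19
  19='ebec' goto ·  ←P4
  20='ce' goto a→21
  21='cea' goto c→22
  22='ceac' goto b→23
  23='ceacb' goto ·  ←P5
  24='a' goto b→25
  25='ab' goto ·  ←P6

BFS fail/out derivation:
  n1('b'): parent n0 fail=0; on 'b' 0 → fail=0;  out ∅∪∅=∅
  n5('d'): parent n0 fail=0; on 'd' 0 → fail=0;  out ∅∪∅=∅
  n8('c'): parent n0 fail=0; on 'c' 0 → fail=0;  out ∅∪∅=∅
  n16('e'): parent n0 fail=0; on 'e' 0 → fail=0;  out ∅∪∅=∅
  n24('a'): parent n0 fail=0; on 'a' 0 → fail=0;  out ∅∪∅=∅
  n2('bb'): parent n1 fail=0; on 'b' 0 → fail=1;  out ∅∪∅=∅
  n6('da'): parent n5 fail=0; on 'a' 0 → fail=24;  out ∅∪∅=∅
  n9('ca'): parent n8 fail=0; on 'a' 0 → fail=24;  out ∅∪∅=∅
  n13('de'): parent n5 fail=0; on 'e' 0 → fail=16;  out ∅∪∅=∅
  n17('eb'): parent n16 fail=0; on 'b' 0 → fail=1;  out ∅∪∅=∅
  n20('ce'): parent n8 fail=0; on 'e' 0 → fail=16;  out ∅∪∅=∅
  n25('ab'): parent n24 fail=0; on 'b' 0 → fail=1;  out {6}∪∅={6}
  n3('bbd'): parent n2 fail=1; on 'd' 1→0 → fail=5;  out ∅∪∅=∅
  n7('dab'): parent n6 fail=24; on 'b' 24 → fail=25;  out {1}∪{6}={1,6}
  n10('cae'): parent n9 fail=24; on 'e' 24→0 → fail=16;  out ∅∪∅=∅
  n14('deb'): parent n13 fail=16; on 'b' 16 → fail=17;  out ∅∪∅=∅
  n18('ebe'): parent n17 fail=1; on 'e' 1→0 → fail=16;  out ∅∪∅=∅
  n21('cea'): parent n20 fail=16; on 'a' 16→0 → fail=24;  out ∅∪∅=∅
  n4('bbdb'): parent n3 fail=5; on 'b' 5→0 → fail=1;  out {0}∪∅={0}
  n11('caed'): parent n10 fail=16; on 'd' 16→0 → fail=5;  out ∅∪∅=∅
  n15('debe'): parent n14 fail=17; on 'e' 17 → fail=18;  out {3}∪∅={3}
  n19('ebec'): parent n18 fail=16; on 'c' 16→0 → fail=8;  out {4}∪∅={4}
  n22('ceac'): parent n21 fail=24; on 'c' 24→0 → fail=8;  out ∅∪∅=∅
  n12('caede'): parent n11 fail=5; on 'e' 5 → fail=13;  out {2}∪∅={2}
  n23('ceacb'): parent n22 fail=8; on 'b' 8→0 → fail=1;  out {5}∪∅={5}

Scan:
pos 0 'd': at 5
pos 1 'a': at 6
pos 2 'b': at 7  → match P1@[0:2],P6@[1:2]
pos 3 'e': at 16 ·f
pos 4 'b': at 17
pos 5 'e': at 18
pos 6 'c': at 19  → match P4@[3:6]
pos 7 'b': at 1 ·f
pos 8 'd': at 5 ·f
pos 9 'a': at 6
pos 10 'b': at 7  → match P1@[8:10],P6@[9:10]
pos 11 'b': at 2 ·f
pos 12 'b': at 2 ·f
pos 13 'd': at 3
pos 14 'b': at 4  → match P0@[11:14]
pos 15 'a': at 24 ·f
pos 16 'c': at 8 ·f
pos 17 'a': at 9
pos 18 'e': at 10
pos 19 'd': at 11
pos 20 'e': at 12  → match P2@[16:20]
pos 21 'b': at 14 ·f
pos 22 'e': at 15  → match P3@[19:22]
pos 23 'd': at 5 ·f
pos 24 'e': at 13
pos 25 'b': at 14
pos 26 'e': at 15  → match P3@[23:26]
pos 27 'd': at 5 ·f
pos 28 'a': at 6
pos 29 'b': at 7  → match P1@[27:29],P6@[28:29]
pos 30 'd': at 5 ·f
pos 31 'e': at 13
pos 32 'b': at 14
pos 33 'e': at 15  → match P3@[30:33]
pos 34 'c': at 19 ·f  → match P4@[31:34]
pos 35 'd': at 5 ·f
pos 36 'e': at 13
pos 37 'b': at 14
pos 38 'e': at 15  → match P3@[35:38]
pos 39 'e': at 16 ·f
pos 40 'd': at 5 ·f
pos 41 'a': at 6

All matches (sorted): [[2,1],[2,6],[6,4],[10,1],[10,6],[14,0],[20,2],[22,3],[26,3],[29,1],[29,6],[33,3],[34,4],[38,3]]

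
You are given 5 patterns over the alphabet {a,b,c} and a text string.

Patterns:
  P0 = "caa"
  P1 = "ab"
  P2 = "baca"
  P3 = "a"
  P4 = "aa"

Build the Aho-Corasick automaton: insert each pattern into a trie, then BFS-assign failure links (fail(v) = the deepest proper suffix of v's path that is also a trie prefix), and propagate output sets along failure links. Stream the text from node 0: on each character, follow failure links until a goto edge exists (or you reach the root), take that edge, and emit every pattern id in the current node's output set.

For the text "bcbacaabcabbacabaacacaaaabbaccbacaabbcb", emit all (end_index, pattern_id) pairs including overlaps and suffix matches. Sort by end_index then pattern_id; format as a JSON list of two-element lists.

Build automaton:
Trie (insert patterns):
  0='ε' goto a→4 b→6 c→1
  1='c' goto a→2
  2='ca' goto a→3
  3='caa' goto ·  ←P0
  4='a' goto a→10 b→5  ←P3
  5='ab' goto ·  ←P1
  6='b' goto a→7
  7='ba' goto c→8
  8='bac' goto a→9
  9='baca' goto ·  ←P2
  10='aa' goto ·  ←P4

Failure links (BFS by depth):
  fail(1) 'c': from fail(0)=0 chase 'c': 0 ⇒ 0;  out=∅∪out(0)=∅
  fail(4) 'a': from fail(0)=0 chase 'a': 0 ⇒ 0;  out={3}∪out(0)={3}
  fail(6) 'b': from fail(0)=0 chase 'b': 0 ⇒ 0;  out=∅∪out(0)=∅
  fail(2) 'ca': from fail(1)=0 chase 'a': 0 ⇒ 4;  out=∅∪out(4)={3}
  fail(5) 'ab': from fail(4)=0 chase 'b': 0 ⇒ 6;  out={1}∪out(6)={1}
  fail(7) 'ba': from fail(6)=0 chase 'a': 0 ⇒ 4;  out=∅∪out(4)={3}
  fail(10) 'aa': from fail(4)=0 chase 'a': 0 ⇒ 4;  out={4}∪out(4)={3,4}
  fail(3) 'caa': from fail(2)=4 chase 'a': 4 ⇒ 10;  out={0}∪out(10)={0,3,4}
  fail(8) 'bac': from fail(7)=4 chase 'c': 4→0 ⇒ 1;  out=∅∪out(1)=∅
  fail(9) 'baca': from fail(8)=1 chase 'a': 1 ⇒ 2;  out={2}∪out(2)={2,3}

Text stream:
i=0 'b': node 0→6
i=1 'c': node 6→1 (via fail)
i=2 'b': node 1→6 (via fail)
i=3 'a': node 6→7  ** P3@[3:3]
i=4 'c': node 7→8
i=5 'a': node 8→9  ** P2@[2:5],P3@[5:5]
i=6 'a': node 9→3 (via fail)  ** P0@[4:6],P3@[6:6],P4@[5:6]
i=7 'b': node 3→5 (via fail)  ** P1@[6:7]
i=8 'c': node 5→1 (via fail)
i=9 'a': node 1→2  ** P3@[9:9]
i=10 'b': node 2→5 (via fail)  ** P1@[9:10]
i=11 'b': node 5→6 (via fail)
i=12 'a': node 6→7  ** P3@[12:12]
i=13 'c': node 7→8
i=14 'a': node 8→9  ** P2@[11:14],P3@[14:14]
i=15 'b': node 9→5 (via fail)  ** P1@[14:15]
i=16 'a': node 5→7 (via fail)  ** P3@[16:16]
i=17 'a': node 7→10 (via fail)  ** P3@[17:17],P4@[16:17]
i=18 'c': node 10→1 (via fail)
i=19 'a': node 1→2  ** P3@[19:19]
i=20 'c': node 2→1 (via fail)
i=21 'a': node 1→2  ** P3@[21:21]
i=22 'a': node 2→3  ** P0@[20:22],P3@[22:22],P4@[21:22]
i=23 'a': node 3→10 (via fail)  ** P3@[23:23],P4@[22:23]
i=24 'a': node 10→10 (via fail)  ** P3@[24:24],P4@[23:24]
i=25 'b': node 10→5 (via fail)  ** P1@[24:25]
i=26 'b': node 5→6 (via fail)
i=27 'a': node 6→7  ** P3@[27:27]
i=28 'c': node 7→8
i=29 'c': node 8→1 (via fail)
i=30 'b': node 1→6 (via fail)
i=31 'a': node 6→7  ** P3@[31:31]
i=32 'c': node 7→8
i=33 'a': node 8→9  ** P2@[30:33],P3@[33:33]
i=34 'a': node 9→3 (via fail)  ** P0@[32:34],P3@[34:34],P4@[33:34]
i=35 'b': node 3→5 (via fail)  ** P1@[34:35]
i=36 'b': node 5→6 (via fail)
i=37 'c': node 6→1 (via fail)
i=38 'b': node 1→6 (via fail)

Result: [[3,3],[5,2],[5,3],[6,0],[6,3],[6,4],[7,1],[9,3],[10,1],[12,3],[14,2],[14,3],[15,1],[16,3],[17,3],[17,4],[19,3],[21,3],[22,0],[22,3],[22,4],[23,3],[23,4],[24,3],[24,4],[25,1],[27,3],[31,3],[33,2],[33,3],[34,0],[34,3],[34,4],[35,1]]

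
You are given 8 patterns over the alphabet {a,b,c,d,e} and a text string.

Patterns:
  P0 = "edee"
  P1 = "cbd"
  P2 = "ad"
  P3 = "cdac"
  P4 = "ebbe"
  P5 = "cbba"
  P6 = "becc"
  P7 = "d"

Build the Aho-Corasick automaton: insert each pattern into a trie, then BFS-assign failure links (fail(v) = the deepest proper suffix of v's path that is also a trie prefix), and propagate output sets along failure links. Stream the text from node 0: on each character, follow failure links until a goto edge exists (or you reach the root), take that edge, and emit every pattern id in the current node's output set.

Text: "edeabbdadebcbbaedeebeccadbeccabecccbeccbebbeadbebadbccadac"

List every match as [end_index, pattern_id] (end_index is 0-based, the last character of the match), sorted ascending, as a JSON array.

Construct AC machine:
Trie nodes:
  n0 'ε': a→8 b→18 c→5 d→22 e→1
  n1 'e': b→13 d→2
  n2 'ed': e→3
  n3 'ede': e→4
  n4 'edee': ·  ←P0
  n5 'c': b→6 d→10
  n6 'cb': b→16 d→7
  n7 'cbd': ·  ←P1
  n8 'a': d→9
  n9 'ad': ·  ←P2
  n10 'cd': a→11
  n11 'cda': c→12
  n12 'cdac': ·  ←P3
  n13 'eb': b→14
  n14 'ebb': e→15
  n15 'ebbe': ·  ←P4
  n16 'cbb': a→17
  n17 'cbba': ·  ←P5
  n18 'b': e→19
  n19 'be': c→20
  n20 'bec': c→21
  n21 'becc': ·  ←P6
  n22 'd': ·  ←P7

BFS fail/out derivation:
  fail(1) 'e': from fail(0)=0 chase 'e': 0 ⇒ 0;  out=∅∪out(0)=∅
  fail(5) 'c': from fail(0)=0 chase 'c': 0 ⇒ 0;  out=∅∪out(0)=∅
  fail(8) 'a': from fail(0)=0 chase 'a': 0 ⇒ 0;  out=∅∪out(0)=∅
  fail(18) 'b': from fail(0)=0 chase 'b': 0 ⇒ 0;  out=∅∪out(0)=∅
  fail(22) 'd': from fail(0)=0 chase 'd': 0 ⇒ 0;  out={7}∪out(0)={7}
  fail(2) 'ed': from fail(1)=0 chase 'd': 0 ⇒ 22;  out=∅∪out(22)={7}
  fail(6) 'cb': from fail(5)=0 chase 'b': 0 ⇒ 18;  out=∅∪out(18)=∅
  fail(9) 'ad': from fail(8)=0 chase 'd': 0 ⇒ 22;  out={2}∪out(22)={2,7}
  fail(10) 'cd': from fail(5)=0 chase 'd': 0 ⇒ 22;  out=∅∪out(22)={7}
  fail(13) 'eb': from fail(1)=0 chase 'b': 0 ⇒ 18;  out=∅∪out(18)=∅
  fail(19) 'be': from fail(18)=0 chase 'e': 0 ⇒ 1;  out=∅∪out(1)=∅
  fail(3) 'ede': from fail(2)=22 chase 'e': 22→0 ⇒ 1;  out=∅∪out(1)=∅
  fail(7) 'cbd': from fail(6)=18 chase 'd': 18→0 ⇒ 22;  out={1}∪out(22)={1,7}
  fail(11) 'cda': from fail(10)=22 chase 'a': 22→0 ⇒ 8;  out=∅∪out(8)=∅
  fail(14) 'ebb': from fail(13)=18 chase 'b': 18→0 ⇒ 18;  out=∅∪out(18)=∅
  fail(16) 'cbb': from fail(6)=18 chase 'b': 18→0 ⇒ 18;  out=∅∪out(18)=∅
  fail(20) 'bec': from fail(19)=1 chase 'c': 1→0 ⇒ 5;  out=∅∪out(5)=∅
  fail(4) 'edee': from fail(3)=1 chase 'e': 1→0 ⇒ 1;  out={0}∪out(1)={0}
  fail(12) 'cdac': from fail(11)=8 chase 'c': 8→0 ⇒ 5;  out={3}∪out(5)={3}
  fail(15) 'ebbe': from fail(14)=18 chase 'e': 18 ⇒ 19;  out={4}∪out(19)={4}
  fail(17) 'cbba': from fail(16)=18 chase 'a': 18→0 ⇒ 8;  out={5}∪out(8)={5}
  fail(21) 'becc': from fail(20)=5 chase 'c': 5→0 ⇒ 5;  out={6}∪out(5)={6}

Scan:
pos 0 'e': at 1
pos 1 'd': at 2  emit P7@[1:1]
pos 2 'e': at 3
pos 3 'a': at 8 (via fail)
pos 4 'b': at 18 (via fail)
pos 5 'b': at 18 (via fail)
pos 6 'd': at 22 (via fail)  emit P7@[6:6]
pos 7 'a': at 8 (via fail)
pos 8 'd': at 9  emit P2@[7:8],P7@[8:8]
pos 9 'e': at 1 (via fail)
pos 10 'b': at 13
pos 11 'c': at 5 (via fail)
pos 12 'b': at 6
pos 13 'b': at 16
pos 14 'a': at 17  emit P5@[11:14]
pos 15 'e': at 1 (via fail)
pos 16 'd': at 2  emit P7@[16:16]
pos 17 'e': at 3
pos 18 'e': at 4  emit P0@[15:18]
pos 19 'b': at 13 (via fail)
pos 20 'e': at 19 (via fail)
pos 21 'c': at 20
pos 22 'c': at 21  emit P6@[19:22]
pos 23 'a': at 8 (via fail)
pos 24 'd': at 9  emit P2@[23:24],P7@[24:24]
pos 25 'b': at 18 (via fail)
pos 26 'e': at 19
pos 27 'c': at 20
pos 28 'c': at 21  emit P6@[25:28]
pos 29 'a': at 8 (via fail)
pos 30 'b': at 18 (via fail)
pos 31 'e': at 19
pos 32 'c': at 20
pos 33 'c': at 21  emit P6@[30:33]
pos 34 'c': at 5 (via fail)
pos 35 'b': at 6
pos 36 'e': at 19 (via fail)
pos 37 'c': at 20
pos 38 'c': at 21  emit P6@[35:38]
pos 39 'b': at 6 (via fail)
pos 40 'e': at 19 (via fail)
pos 41 'b': at 13 (via fail)
pos 42 'b': at 14
pos 43 'e': at 15  emit P4@[40:43]
pos 44 'a': at 8 (via fail)
pos 45 'd': at 9  emit P2@[44:45],P7@[45:45]
pos 46 'b': at 18 (via fail)
pos 47 'e': at 19
pos 48 'b': at 13 (via fail)
pos 49 'a': at 8 (via fail)
pos 50 'd': at 9  emit P2@[49:50],P7@[50:50]
pos 51 'b': at 18 (via fail)
pos 52 'c': at 5 (via fail)
pos 53 'c': at 5 (via fail)
pos 54 'a': at 8 (via fail)
pos 55 'd': at 9  emit P2@[54:55],P7@[55:55]
pos 56 'a': at 8 (via fail)
pos 57 'c': at 5 (via fail)

Result: [[1,7],[6,7],[8,2],[8,7],[14,5],[16,7],[18,0],[22,6],[24,2],[24,7],[28,6],[33,6],[38,6],[43,4],[45,2],[45,7],[50,2],[50,7],[55,2],[55,7]]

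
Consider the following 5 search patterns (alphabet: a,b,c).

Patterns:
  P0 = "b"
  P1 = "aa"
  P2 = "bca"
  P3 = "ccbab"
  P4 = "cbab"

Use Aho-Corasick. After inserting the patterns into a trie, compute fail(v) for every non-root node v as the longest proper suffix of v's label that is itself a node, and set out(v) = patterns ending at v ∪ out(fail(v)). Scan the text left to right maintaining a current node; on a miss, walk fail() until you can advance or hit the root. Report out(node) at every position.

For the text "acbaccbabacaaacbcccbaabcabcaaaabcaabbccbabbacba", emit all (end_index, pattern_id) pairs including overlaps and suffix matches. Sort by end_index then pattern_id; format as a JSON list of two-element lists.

Build:
Trie (insert patterns):
  n0 'ε': a→2 b→1 c→6
  n1 'b': c→4  [P0 ends]
  n2 'a': a→3
  n3 'aa': ·  [P1 ends]
  n4 'bc': a→5
  n5 'bca': ·  [P2 ends]
  n6 'c': b→11 c→7
  n7 'cc': b→8
  n8 'ccb': a→9
  n9 'ccba': b→10
  n10 'ccbab': ·  [P3 ends]
  n11 'cb': a→12
  n12 'cba': b→13
  n13 'cbab': ·  [P4 ends]

BFS fail/out derivation:
  fail(1) 'b': from fail(0)=0 chase 'b': 0 ⇒ 0;  out={0}∪out(0)={0}
  fail(2) 'a': from fail(0)=0 chase 'a': 0 ⇒ 0;  out=∅∪out(0)=∅
  fail(6) 'c': from fail(0)=0 chase 'c': 0 ⇒ 0;  out=∅∪out(0)=∅
  fail(3) 'aa': from fail(2)=0 chase 'a': 0 ⇒ 2;  out={1}∪out(2)={1}
  fail(4) 'bc': from fail(1)=0 chase 'c': 0 ⇒ 6;  out=∅∪out(6)=∅
  fail(7) 'cc': from fail(6)=0 chase 'c': 0 ⇒ 6;  out=∅∪out(6)=∅
  fail(11) 'cb': from fail(6)=0 chase 'b': 0 ⇒ 1;  out=∅∪out(1)={0}
  fail(5) 'bca': from fail(4)=6 chase 'a': 6→0 ⇒ 2;  out={2}∪out(2)={2}
  fail(8) 'ccb': from fail(7)=6 chase 'b': 6 ⇒ 11;  out=∅∪out(11)={0}
  fail(12) 'cba': from fail(11)=1 chase 'a': 1→0 ⇒ 2;  out=∅∪out(2)=∅
  fail(9) 'ccba': from fail(8)=11 chase 'a': 11 ⇒ 12;  out=∅∪out(12)=∅
  fail(13) 'cbab': from fail(12)=2 chase 'b': 2→0 ⇒ 1;  out={4}∪out(1)={0,4}
  fail(10) 'ccbab': from fail(9)=12 chase 'b': 12 ⇒ 13;  out={3}∪out(13)={0,3,4}

Scan:
i=0 'a': node 0→2
i=1 'c': node 2→6 (fail-walked)
i=2 'b': node 6→11  ** P0@[2:2]
i=3 'a': node 11→12
i=4 'c': node 12→6 (fail-walked)
i=5 'c': node 6→7
i=6 'b': node 7→8  ** P0@[6:6]
i=7 'a': node 8→9
i=8 'b': node 9→10  ** P0@[8:8],P3@[4:8],P4@[5:8]
i=9 'a': node 10→2 (fail-walked)
i=10 'c': node 2→6 (fail-walked)
i=11 'a': node 6→2 (fail-walked)
i=12 'a': node 2→3  ** P1@[11:12]
i=13 'a': node 3→3 (fail-walked)  ** P1@[12:13]
i=14 'c': node 3→6 (fail-walked)
i=15 'b': node 6→11  ** P0@[15:15]
i=16 'c': node 11→4 (fail-walked)
i=17 'c': node 4→7 (fail-walked)
i=18 'c': node 7→7 (fail-walked)
i=19 'b': node 7→8  ** P0@[19:19]
i=20 'a': node 8→9
i=21 'a': node 9→3 (fail-walked)  ** P1@[20:21]
i=22 'b': node 3→1 (fail-walked)  ** P0@[22:22]
i=23 'c': node 1→4
i=24 'a': node 4→5  ** P2@[22:24]
i=25 'b': node 5→1 (fail-walked)  ** P0@[25:25]
i=26 'c': node 1→4
i=27 'a': node 4→5  ** P2@[25:27]
i=28 'a': node 5→3 (fail-walked)  ** P1@[27:28]
i=29 'a': node 3→3 (fail-walked)  ** P1@[28:29]
i=30 'a': node 3→3 (fail-walked)  ** P1@[29:30]
i=31 'b': node 3→1 (fail-walked)  ** P0@[31:31]
i=32 'c': node 1→4
i=33 'a': node 4→5  ** P2@[31:33]
i=34 'a': node 5→3 (fail-walked)  ** P1@[33:34]
i=35 'b': node 3→1 (fail-walked)  ** P0@[35:35]
i=36 'b': node 1→1 (fail-walked)  ** P0@[36:36]
i=37 'c': node 1→4
i=38 'c': node 4→7 (fail-walked)
i=39 'b': node 7→8  ** P0@[39:39]
i=40 'a': node 8→9
i=41 'b': node 9→10  ** P0@[41:41],P3@[37:41],P4@[38:41]
i=42 'b': node 10→1 (fail-walked)  ** P0@[42:42]
i=43 'a': node 1→2 (fail-walked)
i=44 'c': node 2→6 (fail-walked)
i=45 'b': node 6→11  ** P0@[45:45]
i=46 'a': node 11→12

Result: [[2,0],[6,0],[8,0],[8,3],[8,4],[12,1],[13,1],[15,0],[19,0],[21,1],[22,0],[24,2],[25,0],[27,2],[28,1],[29,1],[30,1],[31,0],[33,2],[34,1],[35,0],[36,0],[39,0],[41,0],[41,3],[41,4],[42,0],[45,0]]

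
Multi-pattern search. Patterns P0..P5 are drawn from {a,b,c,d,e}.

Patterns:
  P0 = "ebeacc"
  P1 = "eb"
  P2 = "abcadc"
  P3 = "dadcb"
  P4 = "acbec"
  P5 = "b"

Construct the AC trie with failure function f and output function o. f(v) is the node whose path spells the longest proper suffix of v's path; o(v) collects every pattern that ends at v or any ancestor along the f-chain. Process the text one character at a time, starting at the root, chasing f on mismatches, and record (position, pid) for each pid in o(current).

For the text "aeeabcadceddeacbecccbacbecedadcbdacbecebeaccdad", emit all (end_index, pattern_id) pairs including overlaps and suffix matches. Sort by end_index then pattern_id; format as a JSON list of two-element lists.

Build:
Trie (insert patterns):
  0='ε' goto a→7 b→22 d→13 e→1
  1='e' goto b→2
  2='eb' goto e→3  [P1 ends]
  3='ebe' goto a→4
  4='ebea' goto c→5
  5='ebeac' goto c→6
  6='ebeacc' goto ·  [P0 ends]
  7='a' goto b→8 c→18
  8='ab' goto c→9
  9='abc' goto a→10
  10='abca' goto d→11
  11='abcad' goto c→12
  12='abcadc' goto ·  [P2 ends]
  13='d' goto a→14
  14='da' goto d→15
  15='dad' goto c→16
  16='dadc' goto b→17
  17='dadcb' goto ·  [P3 ends]
  18='ac' goto b→19
  19='acb' goto e→20
  20='acbe' goto c→21
  21='acbec' goto ·  [P4 ends]
  22='b' goto ·  [P5 ends]

Failure links (BFS by depth):
  n1('e'): parent n0 fail=0; on 'e' 0 → fail=0;  out ∅∪∅=∅
  n7('a'): parent n0 fail=0; on 'a' 0 → fail=0;  out ∅∪∅=∅
  n13('d'): parent n0 fail=0; on 'd' 0 → fail=0;  out ∅∪∅=∅
  n22('b'): parent n0 fail=0; on 'b' 0 → fail=0;  out {5}∪∅={5}
  n2('eb'): parent n1 fail=0; on 'b' 0 → fail=22;  out {1}∪{5}={1,5}
  n8('ab'): parent n7 fail=0; on 'b' 0 → fail=22;  out ∅∪{5}={5}
  n14('da'): parent n13 fail=0; on 'a' 0 → fail=7;  out ∅∪∅=∅
  n18('ac'): parent n7 fail=0; on 'c' 0 → fail=0;  out ∅∪∅=∅
  n3('ebe'): parent n2 fail=22; on 'e' 22→0 → fail=1;  out ∅∪∅=∅
  n9('abc'): parent n8 fail=22; on 'c' 22→0 → fail=0;  out ∅∪∅=∅
  n15('dad'): parent n14 fail=7; on 'd' 7→0 → fail=13;  out ∅∪∅=∅
  n19('acb'): parent n18 fail=0; on 'b' 0 → fail=22;  out ∅∪{5}={5}
  n4('ebea'): parent n3 fail=1; on 'a' 1→0 → fail=7;  out ∅∪∅=∅
  n10('abca'): parent n9 fail=0; on 'a' 0 → fail=7;  out ∅∪∅=∅
  n16('dadc'): parent n15 fail=13; on 'c' 13→0 → fail=0;  out ∅∪∅=∅
  n20('acbe'): parent n19 fail=22; on 'e' 22→0 → fail=1;  out ∅∪∅=∅
  n5('ebeac'): parent n4 fail=7; on 'c' 7 → fail=18;  out ∅∪∅=∅
  n11('abcad'): parent n10 fail=7; on 'd' 7→0 → fail=13;  out ∅∪∅=∅
  n17('dadcb'): parent n16 fail=0; on 'b' 0 → fail=22;  out {3}∪{5}={3,5}
  n21('acbec'): parent n20 fail=1; on 'c' 1→0 → fail=0;  out {4}∪∅={4}
  n6('ebeacc'): parent n5 fail=18; on 'c' 18→0 → fail=0;  out {0}∪∅={0}
  n12('abcadc'): parent n11 fail=13; on 'c' 13→0 → fail=0;  out {2}∪∅={2}

Scan:
i=0 'a': node 0→7
i=1 'e': node 7→1 ·f
i=2 'e': node 1→1 ·f
i=3 'a': node 1→7 ·f
i=4 'b': node 7→8  ** P5@[4:4]
i=5 'c': node 8→9
i=6 'a': node 9→10
i=7 'd': node 10→11
i=8 'c': node 11→12  ** P2@[3:8]
i=9 'e': node 12→1 ·f
i=10 'd': node 1→13 ·f
i=11 'd': node 13→13 ·f
i=12 'e': node 13→1 ·f
i=13 'a': node 1→7 ·f
i=14 'c': node 7→18
i=15 'b': node 18→19  ** P5@[15:15]
i=16 'e': node 19→20
i=17 'c': node 20→21  ** P4@[13:17]
i=18 'c': node 21→0 ·f
i=19 'c': node 0→0
i=20 'b': node 0→22  ** P5@[20:20]
i=21 'a': node 22→7 ·f
i=22 'c': node 7→18
i=23 'b': node 18→19  ** P5@[23:23]
i=24 'e': node 19→20
i=25 'c': node 20→21  ** P4@[21:25]
i=26 'e': node 21→1 ·f
i=27 'd': node 1→13 ·f
i=28 'a': node 13→14
i=29 'd': node 14→15
i=30 'c': node 15→16
i=31 'b': node 16→17  ** P3@[27:31],P5@[31:31]
i=32 'd': node 17→13 ·f
i=33 'a': node 13→14
i=34 'c': node 14→18 ·f
i=35 'b': node 18→19  ** P5@[35:35]
i=36 'e': node 19→20
i=37 'c': node 20→21  ** P4@[33:37]
i=38 'e': node 21→1 ·f
i=39 'b': node 1→2  ** P1@[38:39],P5@[39:39]
i=40 'e': node 2→3
i=41 'a': node 3→4
i=42 'c': node 4→5
i=43 'c': node 5→6  ** P0@[38:43]
i=44 'd': node 6→13 ·f
i=45 'a': node 13→14
i=46 'd': node 14→15

All matches (sorted): [[4,5],[8,2],[15,5],[17,4],[20,5],[23,5],[25,4],[31,3],[31,5],[35,5],[37,4],[39,1],[39,5],[43,0]]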